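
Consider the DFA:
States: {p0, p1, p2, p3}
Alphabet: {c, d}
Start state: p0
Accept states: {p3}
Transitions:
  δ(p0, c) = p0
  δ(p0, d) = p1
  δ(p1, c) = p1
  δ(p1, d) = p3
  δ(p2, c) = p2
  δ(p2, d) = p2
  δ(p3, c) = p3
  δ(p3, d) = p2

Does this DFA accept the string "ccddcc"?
Processing string "ccddcc":
  p0 --c--> p0
  p0 --c--> p0
  p0 --d--> p1
  p1 --d--> p3
  p3 --c--> p3
  p3 --c--> p3
Final state: p3
Accept states: {p3}
Yes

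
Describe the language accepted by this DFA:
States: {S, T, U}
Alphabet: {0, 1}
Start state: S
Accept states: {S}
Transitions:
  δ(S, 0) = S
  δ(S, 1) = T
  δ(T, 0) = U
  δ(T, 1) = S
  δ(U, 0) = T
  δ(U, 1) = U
Testing a few strings:
  '01' → reject
  '1101' → reject
  '001' → reject
  '00' → accept
State roles: S=value ≡ 0 (mod 3); T=value ≡ 1 (mod 3); U=value ≡ 2 (mod 3)
All binary strings representing a multiple of 3 (read in base 2; leading zeros allowed and ε counts as 0)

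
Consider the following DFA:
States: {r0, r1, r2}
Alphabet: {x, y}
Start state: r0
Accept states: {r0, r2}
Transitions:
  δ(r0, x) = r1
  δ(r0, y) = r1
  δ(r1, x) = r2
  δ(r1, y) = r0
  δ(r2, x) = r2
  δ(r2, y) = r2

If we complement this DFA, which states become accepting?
Complement accept states = All states \ Original accept states
= {r0, r1, r2} \ {r0, r2}
{r1}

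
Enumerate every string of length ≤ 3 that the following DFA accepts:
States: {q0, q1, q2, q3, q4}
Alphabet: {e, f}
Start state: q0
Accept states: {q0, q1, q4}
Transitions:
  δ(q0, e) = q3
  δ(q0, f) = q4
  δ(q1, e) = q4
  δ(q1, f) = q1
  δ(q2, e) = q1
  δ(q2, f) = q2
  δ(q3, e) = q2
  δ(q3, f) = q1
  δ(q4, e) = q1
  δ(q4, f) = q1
ε, f, ef, fe, ff, eee, efe, eff, fee, fef, ffe, fff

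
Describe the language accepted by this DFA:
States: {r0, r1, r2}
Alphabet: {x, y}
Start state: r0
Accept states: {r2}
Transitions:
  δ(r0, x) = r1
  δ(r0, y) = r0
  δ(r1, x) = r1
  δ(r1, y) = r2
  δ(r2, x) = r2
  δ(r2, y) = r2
Testing a few strings:
  'yxxy' → accept
  'xxy' → accept
  'yy' → reject
  'xy' → accept
State roles: r0=no x seen yet; r1=seen a x, waiting for y; r2=substring xy seen
All strings over {x,y} containing the substring xy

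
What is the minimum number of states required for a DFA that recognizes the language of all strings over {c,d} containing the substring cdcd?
By Myhill–Nerode, count the distinguishable equivalence classes: 5 classes — one per longest suffix of the input that is a prefix of 'cdcd' (lengths 0 through 3), plus an absorbing 'already seen cdcd' class.
5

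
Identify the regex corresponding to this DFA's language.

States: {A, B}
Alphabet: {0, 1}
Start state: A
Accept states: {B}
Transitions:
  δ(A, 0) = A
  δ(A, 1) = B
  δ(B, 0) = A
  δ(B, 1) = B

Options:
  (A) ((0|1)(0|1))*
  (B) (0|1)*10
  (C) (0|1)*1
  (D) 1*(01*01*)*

Check each option against the DFA on short strings; one disagreement eliminates an option:
  (A) ((0|1)(0|1))*: on ε the DFA stays in A and rejects (A ∉ Accept), but the regex matches it → eliminate
  (B) (0|1)*10: on '1' the DFA goes A → B and accepts (B ∈ Accept), but the regex does not match it → eliminate
  (C) (0|1)*1: agrees with the DFA on every string of length ≤ 6
  (D) 1*(01*01*)*: on ε the DFA stays in A and rejects (A ∉ Accept), but the regex matches it → eliminate
Only (C) is consistent with the DFA.
(C) (0|1)*1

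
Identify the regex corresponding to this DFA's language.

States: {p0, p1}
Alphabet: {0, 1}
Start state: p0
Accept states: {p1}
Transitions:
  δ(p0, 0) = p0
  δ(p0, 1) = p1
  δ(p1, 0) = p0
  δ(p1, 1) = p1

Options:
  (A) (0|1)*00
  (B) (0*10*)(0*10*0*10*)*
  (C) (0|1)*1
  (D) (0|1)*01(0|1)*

Check each option against the DFA on short strings; one disagreement eliminates an option:
  (A) (0|1)*00: on '1' the DFA goes p0 → p1 and accepts (p1 ∈ Accept), but the regex does not match it → eliminate
  (B) (0*10*)(0*10*0*10*)*: on '10' the DFA goes p0 → p1 → p0 and rejects (p0 ∉ Accept), but the regex matches it → eliminate
  (C) (0|1)*1: agrees with the DFA on every string of length ≤ 6
  (D) (0|1)*01(0|1)*: on '1' the DFA goes p0 → p1 and accepts (p1 ∈ Accept), but the regex does not match it → eliminate
Only (C) is consistent with the DFA.
(C) (0|1)*1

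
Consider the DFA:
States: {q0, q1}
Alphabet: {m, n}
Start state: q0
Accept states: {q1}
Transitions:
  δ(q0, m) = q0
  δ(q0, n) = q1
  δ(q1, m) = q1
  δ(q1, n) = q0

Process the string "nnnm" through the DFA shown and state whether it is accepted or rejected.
Processing string "nnnm":
  q0 --n--> q1
  q1 --n--> q0
  q0 --n--> q1
  q1 --m--> q1
Final state: q1
Accept states: {q1}
Yes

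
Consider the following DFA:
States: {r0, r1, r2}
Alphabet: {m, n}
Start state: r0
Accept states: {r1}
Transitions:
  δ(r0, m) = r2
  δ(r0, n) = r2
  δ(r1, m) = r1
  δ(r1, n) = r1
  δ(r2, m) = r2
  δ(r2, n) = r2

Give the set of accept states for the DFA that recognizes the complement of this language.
Complement accept states = All states \ Original accept states
= {r0, r1, r2} \ {r1}
{r0, r2}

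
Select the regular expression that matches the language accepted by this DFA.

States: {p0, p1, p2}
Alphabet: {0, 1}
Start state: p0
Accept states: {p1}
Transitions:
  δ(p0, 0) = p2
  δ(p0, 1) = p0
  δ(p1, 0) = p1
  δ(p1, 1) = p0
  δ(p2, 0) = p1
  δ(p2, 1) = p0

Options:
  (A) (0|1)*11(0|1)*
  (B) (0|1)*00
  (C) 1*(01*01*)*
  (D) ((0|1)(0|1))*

Check each option against the DFA on short strings; one disagreement eliminates an option:
  (A) (0|1)*11(0|1)*: on '00' the DFA goes p0 → p2 → p1 and accepts (p1 ∈ Accept), but the regex does not match it → eliminate
  (B) (0|1)*00: agrees with the DFA on every string of length ≤ 6
  (C) 1*(01*01*)*: on ε the DFA stays in p0 and rejects (p0 ∉ Accept), but the regex matches it → eliminate
  (D) ((0|1)(0|1))*: on ε the DFA stays in p0 and rejects (p0 ∉ Accept), but the regex matches it → eliminate
Only (B) is consistent with the DFA.
(B) (0|1)*00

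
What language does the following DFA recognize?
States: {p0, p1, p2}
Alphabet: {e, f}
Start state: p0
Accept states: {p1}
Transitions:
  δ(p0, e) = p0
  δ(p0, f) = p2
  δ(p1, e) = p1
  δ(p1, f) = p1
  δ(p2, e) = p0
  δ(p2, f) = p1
Testing a few strings:
  'eef' → reject
  'ffe' → accept
  'f' → reject
  'eee' → reject
State roles: p0=no progress toward ff; p1=substring ff seen; p2=one trailing f
All strings over {e,f} containing the substring ff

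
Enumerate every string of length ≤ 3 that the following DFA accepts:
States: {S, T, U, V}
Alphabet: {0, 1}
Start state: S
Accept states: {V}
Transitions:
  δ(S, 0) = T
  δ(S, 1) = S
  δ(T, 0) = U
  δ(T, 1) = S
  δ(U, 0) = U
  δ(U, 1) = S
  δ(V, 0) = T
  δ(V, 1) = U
None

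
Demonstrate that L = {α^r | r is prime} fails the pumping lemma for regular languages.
Assume L is regular with pumping length p. Idea: pumping by a suitable count produces a composite length.
Let q be a prime with q ≥ p and choose s = α^q ∈ L. By the pumping lemma, s = xyz with |xy| ≤ p, |y| = k ≥ 1. Take i = q+1: |xy^(q+1)z| = q + q·k = q(1+k). Since q ≥ 2 and 1+k ≥ 2, q(1+k) is composite, so xy^(q+1)z ∉ L.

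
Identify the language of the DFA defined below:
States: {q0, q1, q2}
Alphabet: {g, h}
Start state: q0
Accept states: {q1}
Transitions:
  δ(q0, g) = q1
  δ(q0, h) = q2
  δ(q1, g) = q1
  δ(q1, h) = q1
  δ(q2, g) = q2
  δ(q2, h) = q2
Testing a few strings:
  'g' → accept
  'hhg' → reject
  'h' → reject
  'gh' → accept
State roles: q0=no input read; q1=started with g; q2=started with h (dead)
All strings over {g,h} starting with g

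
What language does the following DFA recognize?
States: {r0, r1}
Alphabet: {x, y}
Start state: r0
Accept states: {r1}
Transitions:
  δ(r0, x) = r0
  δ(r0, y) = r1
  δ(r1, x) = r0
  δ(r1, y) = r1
Testing a few strings:
  'y' → accept
  'xx' → reject
  'x' → reject
  'yyx' → reject
State roles: r0=last symbol not y; r1=last symbol is y
All strings over {x,y} ending with y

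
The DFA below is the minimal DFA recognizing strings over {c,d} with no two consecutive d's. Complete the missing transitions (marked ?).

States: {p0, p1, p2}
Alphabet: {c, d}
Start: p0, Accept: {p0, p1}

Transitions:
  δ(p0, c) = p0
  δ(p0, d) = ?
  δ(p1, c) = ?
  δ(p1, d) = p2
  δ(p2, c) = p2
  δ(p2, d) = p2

From the language and accept set, identify what each state tracks — p0: last symbol not d (ok); p1: last symbol d (ok); p2: saw dd (dead).
Each missing δ(q, a) is the state matching the new tracked value after reading a.
δ(p0, d) = p1; δ(p1, c) = p0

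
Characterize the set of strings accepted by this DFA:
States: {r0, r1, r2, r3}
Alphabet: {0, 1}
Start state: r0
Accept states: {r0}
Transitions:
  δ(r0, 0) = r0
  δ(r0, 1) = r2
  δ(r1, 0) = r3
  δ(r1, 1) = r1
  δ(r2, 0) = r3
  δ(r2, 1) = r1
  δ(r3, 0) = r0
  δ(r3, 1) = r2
Testing a few strings:
  '1' → reject
  '11' → reject
  '0010' → reject
  '0001' → reject
State roles: r0=value ≡ 0 (mod 4); r1=value ≡ 3 (mod 4); r2=value ≡ 1 (mod 4); r3=value ≡ 2 (mod 4)
All binary strings representing a multiple of 4 (read in base 2; leading zeros allowed and ε counts as 0)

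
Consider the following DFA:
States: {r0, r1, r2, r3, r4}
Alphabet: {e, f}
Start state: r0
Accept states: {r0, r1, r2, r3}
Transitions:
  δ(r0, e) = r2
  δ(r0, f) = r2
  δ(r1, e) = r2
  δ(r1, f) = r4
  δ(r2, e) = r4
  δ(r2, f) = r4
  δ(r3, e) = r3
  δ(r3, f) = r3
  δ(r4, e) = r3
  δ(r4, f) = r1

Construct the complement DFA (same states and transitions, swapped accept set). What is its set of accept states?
Complement accept states = All states \ Original accept states
= {r0, r1, r2, r3, r4} \ {r0, r1, r2, r3}
{r4}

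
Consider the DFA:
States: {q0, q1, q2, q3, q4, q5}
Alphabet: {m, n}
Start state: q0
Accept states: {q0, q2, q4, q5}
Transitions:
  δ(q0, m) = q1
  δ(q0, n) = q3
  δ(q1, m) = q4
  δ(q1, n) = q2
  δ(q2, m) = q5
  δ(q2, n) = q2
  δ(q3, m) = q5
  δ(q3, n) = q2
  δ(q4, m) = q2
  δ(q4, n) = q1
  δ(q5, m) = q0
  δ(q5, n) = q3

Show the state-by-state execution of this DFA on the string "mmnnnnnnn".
read 'm': q0 → q1
  read 'm': q1 → q4
  read 'n': q4 → q1
  read 'n': q1 → q2
  read 'n': q2 → q2
  read 'n': q2 → q2
  read 'n': q2 → q2
  read 'n': q2 → q2
  read 'n': q2 → q2
q0 -> q1 -> q4 -> q1 -> q2 -> q2 -> q2 -> q2 -> q2 -> q2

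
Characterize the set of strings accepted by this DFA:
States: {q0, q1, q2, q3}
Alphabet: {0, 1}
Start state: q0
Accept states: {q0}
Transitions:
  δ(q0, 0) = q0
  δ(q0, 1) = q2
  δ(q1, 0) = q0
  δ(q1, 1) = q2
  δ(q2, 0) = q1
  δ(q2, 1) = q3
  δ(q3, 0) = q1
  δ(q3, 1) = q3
Testing a few strings:
  '1100' → accept
  '1001' → reject
  '10' → reject
  '1110' → reject
State roles: q0=value ≡ 0 (mod 4); q1=value ≡ 2 (mod 4); q2=value ≡ 1 (mod 4); q3=value ≡ 3 (mod 4)
All binary strings representing a multiple of 4 (read in base 2; leading zeros allowed and ε counts as 0)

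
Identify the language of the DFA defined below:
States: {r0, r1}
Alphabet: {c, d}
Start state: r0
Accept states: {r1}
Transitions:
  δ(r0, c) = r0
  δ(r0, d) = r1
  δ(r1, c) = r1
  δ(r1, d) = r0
Testing a few strings:
  'c' → reject
  'ccc' → reject
  'ddc' → reject
  'dd' → reject
State roles: r0=even number of d's so far; r1=odd number of d's so far
All strings over {c,d} with an odd number of d's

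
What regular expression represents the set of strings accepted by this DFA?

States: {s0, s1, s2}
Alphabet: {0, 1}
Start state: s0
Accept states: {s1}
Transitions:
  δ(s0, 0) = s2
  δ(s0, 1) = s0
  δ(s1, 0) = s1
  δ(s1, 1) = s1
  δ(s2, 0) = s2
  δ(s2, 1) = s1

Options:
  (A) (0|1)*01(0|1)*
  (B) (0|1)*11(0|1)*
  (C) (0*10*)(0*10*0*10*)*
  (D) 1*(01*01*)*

Check each option against the DFA on short strings; one disagreement eliminates an option:
  (A) (0|1)*01(0|1)*: agrees with the DFA on every string of length ≤ 6
  (B) (0|1)*11(0|1)*: on '01' the DFA goes s0 → s2 → s1 and accepts (s1 ∈ Accept), but the regex does not match it → eliminate
  (C) (0*10*)(0*10*0*10*)*: on '1' the DFA goes s0 → s0 and rejects (s0 ∉ Accept), but the regex matches it → eliminate
  (D) 1*(01*01*)*: on ε the DFA stays in s0 and rejects (s0 ∉ Accept), but the regex matches it → eliminate
Only (A) is consistent with the DFA.
(A) (0|1)*01(0|1)*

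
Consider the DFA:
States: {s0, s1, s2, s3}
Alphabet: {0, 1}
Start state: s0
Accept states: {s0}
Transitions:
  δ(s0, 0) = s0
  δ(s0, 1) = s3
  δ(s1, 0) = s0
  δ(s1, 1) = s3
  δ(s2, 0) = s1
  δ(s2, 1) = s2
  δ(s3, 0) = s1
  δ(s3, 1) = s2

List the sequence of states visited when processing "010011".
read '0': s0 → s0
  read '1': s0 → s3
  read '0': s3 → s1
  read '0': s1 → s0
  read '1': s0 → s3
  read '1': s3 → s2
s0 -> s0 -> s3 -> s1 -> s0 -> s3 -> s2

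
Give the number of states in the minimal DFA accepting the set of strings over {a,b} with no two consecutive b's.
By Myhill–Nerode, count the distinguishable equivalence classes: three classes — safe with last≠b / safe with last=b / bb seen (dead).
3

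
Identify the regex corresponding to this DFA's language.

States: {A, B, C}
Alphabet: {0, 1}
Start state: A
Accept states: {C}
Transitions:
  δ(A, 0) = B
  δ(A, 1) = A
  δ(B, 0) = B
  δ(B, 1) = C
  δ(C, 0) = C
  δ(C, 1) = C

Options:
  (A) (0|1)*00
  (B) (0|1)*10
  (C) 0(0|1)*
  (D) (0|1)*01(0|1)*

Check each option against the DFA on short strings; one disagreement eliminates an option:
  (A) (0|1)*00: on '00' the DFA goes A → B → B and rejects (B ∉ Accept), but the regex matches it → eliminate
  (B) (0|1)*10: on '01' the DFA goes A → B → C and accepts (C ∈ Accept), but the regex does not match it → eliminate
  (C) 0(0|1)*: on '0' the DFA goes A → B and rejects (B ∉ Accept), but the regex matches it → eliminate
  (D) (0|1)*01(0|1)*: agrees with the DFA on every string of length ≤ 6
Only (D) is consistent with the DFA.
(D) (0|1)*01(0|1)*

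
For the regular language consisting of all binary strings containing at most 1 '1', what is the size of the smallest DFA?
By Myhill–Nerode, count the distinguishable equivalence classes: 3 classes — having seen 0, 1, or >1 copies of '1'; counts 0 through 1 are accepting and >1 is dead.
3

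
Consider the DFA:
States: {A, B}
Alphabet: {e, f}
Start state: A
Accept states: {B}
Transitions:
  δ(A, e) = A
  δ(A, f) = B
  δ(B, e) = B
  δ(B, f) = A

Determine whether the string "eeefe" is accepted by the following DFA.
Processing string "eeefe":
  A --e--> A
  A --e--> A
  A --e--> A
  A --f--> B
  B --e--> B
Final state: B
Accept states: {B}
Yes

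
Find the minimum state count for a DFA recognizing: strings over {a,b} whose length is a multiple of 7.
By Myhill–Nerode, count the distinguishable equivalence classes: 7 classes — one per residue of the length mod 7; class i is distinguished from class j by any string of length (7 − i) mod 7.
7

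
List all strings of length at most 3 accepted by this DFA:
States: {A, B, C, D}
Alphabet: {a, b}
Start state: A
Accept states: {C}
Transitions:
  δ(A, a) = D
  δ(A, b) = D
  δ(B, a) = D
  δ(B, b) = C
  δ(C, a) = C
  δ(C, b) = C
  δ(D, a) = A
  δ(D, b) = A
None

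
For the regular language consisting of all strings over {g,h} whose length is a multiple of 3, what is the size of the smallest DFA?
By Myhill–Nerode, count the distinguishable equivalence classes: three classes — length mod 3.
3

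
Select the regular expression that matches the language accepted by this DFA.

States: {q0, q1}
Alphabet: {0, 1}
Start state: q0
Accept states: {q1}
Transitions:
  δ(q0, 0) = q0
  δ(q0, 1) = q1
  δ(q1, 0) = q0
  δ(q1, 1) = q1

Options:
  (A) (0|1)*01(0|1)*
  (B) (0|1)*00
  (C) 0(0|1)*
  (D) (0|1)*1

Check each option against the DFA on short strings; one disagreement eliminates an option:
  (A) (0|1)*01(0|1)*: on '1' the DFA goes q0 → q1 and accepts (q1 ∈ Accept), but the regex does not match it → eliminate
  (B) (0|1)*00: on '1' the DFA goes q0 → q1 and accepts (q1 ∈ Accept), but the regex does not match it → eliminate
  (C) 0(0|1)*: on '0' the DFA goes q0 → q0 and rejects (q0 ∉ Accept), but the regex matches it → eliminate
  (D) (0|1)*1: agrees with the DFA on every string of length ≤ 6
Only (D) is consistent with the DFA.
(D) (0|1)*1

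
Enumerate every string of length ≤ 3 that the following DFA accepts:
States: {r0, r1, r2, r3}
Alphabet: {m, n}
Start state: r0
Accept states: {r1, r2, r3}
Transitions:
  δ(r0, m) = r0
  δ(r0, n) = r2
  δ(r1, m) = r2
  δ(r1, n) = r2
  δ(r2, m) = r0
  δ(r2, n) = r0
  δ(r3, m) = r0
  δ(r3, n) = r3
n, mn, mmn, nmn, nnn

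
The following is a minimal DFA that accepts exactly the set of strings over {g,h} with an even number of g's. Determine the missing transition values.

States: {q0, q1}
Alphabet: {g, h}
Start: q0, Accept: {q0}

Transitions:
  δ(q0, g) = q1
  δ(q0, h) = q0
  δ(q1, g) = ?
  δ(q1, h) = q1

From the language and accept set, identify what each state tracks — q0: even number of g's so far; q1: odd number of g's so far.
Each missing δ(q, a) is the state matching the new tracked value after reading a.
δ(q1, g) = q0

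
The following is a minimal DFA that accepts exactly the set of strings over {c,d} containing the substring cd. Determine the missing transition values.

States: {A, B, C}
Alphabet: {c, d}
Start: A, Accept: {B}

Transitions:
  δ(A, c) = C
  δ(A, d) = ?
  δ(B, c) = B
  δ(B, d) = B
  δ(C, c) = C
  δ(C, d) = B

From the language and accept set, identify what each state tracks — A: no c seen yet; B: substring cd seen; C: seen a c, waiting for d.
Each missing δ(q, a) is the state matching the new tracked value after reading a.
δ(A, d) = A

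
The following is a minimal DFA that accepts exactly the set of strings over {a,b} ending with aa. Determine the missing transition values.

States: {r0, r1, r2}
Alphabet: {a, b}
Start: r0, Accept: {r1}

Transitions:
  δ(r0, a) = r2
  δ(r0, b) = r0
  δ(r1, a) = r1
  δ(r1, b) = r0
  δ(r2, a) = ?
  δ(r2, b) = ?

From the language and accept set, identify what each state tracks — r0: last symbol not a; r1: two trailing a's; r2: one trailing a.
Each missing δ(q, a) is the state matching the new tracked value after reading a.
δ(r2, a) = r1; δ(r2, b) = r0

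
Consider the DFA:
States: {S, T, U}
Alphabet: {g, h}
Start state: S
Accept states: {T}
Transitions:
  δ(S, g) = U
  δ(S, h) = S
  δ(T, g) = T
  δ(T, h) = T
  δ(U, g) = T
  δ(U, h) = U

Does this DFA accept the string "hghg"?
Processing string "hghg":
  S --h--> S
  S --g--> U
  U --h--> U
  U --g--> T
Final state: T
Accept states: {T}
Yes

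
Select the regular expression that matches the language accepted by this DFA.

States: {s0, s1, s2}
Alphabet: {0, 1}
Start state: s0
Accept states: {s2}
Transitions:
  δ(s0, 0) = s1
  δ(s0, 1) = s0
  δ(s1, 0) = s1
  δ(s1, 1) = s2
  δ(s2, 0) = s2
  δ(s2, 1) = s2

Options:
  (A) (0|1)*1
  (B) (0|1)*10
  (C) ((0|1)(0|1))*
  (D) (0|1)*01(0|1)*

Check each option against the DFA on short strings; one disagreement eliminates an option:
  (A) (0|1)*1: on '1' the DFA goes s0 → s0 and rejects (s0 ∉ Accept), but the regex matches it → eliminate
  (B) (0|1)*10: on '01' the DFA goes s0 → s1 → s2 and accepts (s2 ∈ Accept), but the regex does not match it → eliminate
  (C) ((0|1)(0|1))*: on ε the DFA stays in s0 and rejects (s0 ∉ Accept), but the regex matches it → eliminate
  (D) (0|1)*01(0|1)*: agrees with the DFA on every string of length ≤ 6
Only (D) is consistent with the DFA.
(D) (0|1)*01(0|1)*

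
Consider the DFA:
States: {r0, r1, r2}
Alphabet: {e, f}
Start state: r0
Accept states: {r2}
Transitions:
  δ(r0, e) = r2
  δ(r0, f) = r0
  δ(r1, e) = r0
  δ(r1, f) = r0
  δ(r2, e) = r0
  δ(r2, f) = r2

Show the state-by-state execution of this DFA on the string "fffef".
read 'f': r0 → r0
  read 'f': r0 → r0
  read 'f': r0 → r0
  read 'e': r0 → r2
  read 'f': r2 → r2
r0 -> r0 -> r0 -> r0 -> r2 -> r2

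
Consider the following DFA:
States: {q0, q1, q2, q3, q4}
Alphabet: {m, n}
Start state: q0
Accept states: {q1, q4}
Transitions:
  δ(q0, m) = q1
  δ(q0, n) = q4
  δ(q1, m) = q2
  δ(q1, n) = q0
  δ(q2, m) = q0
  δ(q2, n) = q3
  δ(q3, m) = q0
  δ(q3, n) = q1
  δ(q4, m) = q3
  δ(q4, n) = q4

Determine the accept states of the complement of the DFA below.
Complement accept states = All states \ Original accept states
= {q0, q1, q2, q3, q4} \ {q1, q4}
{q0, q2, q3}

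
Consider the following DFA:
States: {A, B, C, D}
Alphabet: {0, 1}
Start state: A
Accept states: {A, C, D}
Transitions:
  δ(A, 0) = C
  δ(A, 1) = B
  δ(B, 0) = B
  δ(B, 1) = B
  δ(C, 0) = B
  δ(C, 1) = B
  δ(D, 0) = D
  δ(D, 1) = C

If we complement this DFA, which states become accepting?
Complement accept states = All states \ Original accept states
= {A, B, C, D} \ {A, C, D}
{B}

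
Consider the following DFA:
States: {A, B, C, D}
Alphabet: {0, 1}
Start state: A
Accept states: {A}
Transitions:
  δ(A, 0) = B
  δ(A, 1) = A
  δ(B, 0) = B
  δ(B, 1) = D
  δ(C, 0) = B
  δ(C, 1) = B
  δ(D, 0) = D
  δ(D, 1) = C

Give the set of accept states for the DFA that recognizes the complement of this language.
Complement accept states = All states \ Original accept states
= {A, B, C, D} \ {A}
{B, C, D}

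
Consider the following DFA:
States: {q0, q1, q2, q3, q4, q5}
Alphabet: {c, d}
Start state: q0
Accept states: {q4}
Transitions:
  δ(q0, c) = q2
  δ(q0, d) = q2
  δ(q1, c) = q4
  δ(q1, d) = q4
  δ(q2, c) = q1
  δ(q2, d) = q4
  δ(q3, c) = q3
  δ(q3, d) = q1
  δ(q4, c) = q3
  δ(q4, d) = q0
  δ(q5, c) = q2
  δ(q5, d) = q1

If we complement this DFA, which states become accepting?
Complement accept states = All states \ Original accept states
= {q0, q1, q2, q3, q4, q5} \ {q4}
{q0, q1, q2, q3, q5}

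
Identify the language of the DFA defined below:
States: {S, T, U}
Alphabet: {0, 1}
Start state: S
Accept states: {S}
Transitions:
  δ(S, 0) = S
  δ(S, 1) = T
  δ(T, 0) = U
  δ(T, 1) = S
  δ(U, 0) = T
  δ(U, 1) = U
Testing a few strings:
  '0110' → accept
  '0' → accept
  '1' → reject
  '001' → reject
State roles: S=value ≡ 0 (mod 3); T=value ≡ 1 (mod 3); U=value ≡ 2 (mod 3)
All binary strings representing a multiple of 3 (read in base 2; leading zeros allowed and ε counts as 0)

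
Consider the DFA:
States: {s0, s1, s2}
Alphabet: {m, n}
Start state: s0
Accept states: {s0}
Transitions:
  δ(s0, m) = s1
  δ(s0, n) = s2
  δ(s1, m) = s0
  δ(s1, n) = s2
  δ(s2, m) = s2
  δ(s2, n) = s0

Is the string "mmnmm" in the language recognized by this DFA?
Processing string "mmnmm":
  s0 --m--> s1
  s1 --m--> s0
  s0 --n--> s2
  s2 --m--> s2
  s2 --m--> s2
Final state: s2
Accept states: {s0}
No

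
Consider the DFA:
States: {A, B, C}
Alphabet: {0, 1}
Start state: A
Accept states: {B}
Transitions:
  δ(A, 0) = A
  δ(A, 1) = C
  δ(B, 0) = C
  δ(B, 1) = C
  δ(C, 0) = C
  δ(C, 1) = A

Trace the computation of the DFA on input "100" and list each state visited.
read '1': A → C
  read '0': C → C
  read '0': C → C
A -> C -> C -> C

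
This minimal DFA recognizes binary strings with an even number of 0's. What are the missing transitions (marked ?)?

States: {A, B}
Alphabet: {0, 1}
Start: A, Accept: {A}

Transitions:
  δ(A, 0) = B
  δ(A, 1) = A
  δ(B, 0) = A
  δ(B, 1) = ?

From the language and accept set, identify what each state tracks — A: even number of 0's so far; B: odd number of 0's so far.
Each missing δ(q, a) is the state matching the new tracked value after reading a.
δ(B, 1) = B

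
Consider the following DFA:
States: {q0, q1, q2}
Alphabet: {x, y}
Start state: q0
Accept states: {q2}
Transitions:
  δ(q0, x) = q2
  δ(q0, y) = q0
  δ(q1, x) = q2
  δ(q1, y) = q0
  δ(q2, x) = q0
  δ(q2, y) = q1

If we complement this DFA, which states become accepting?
Complement accept states = All states \ Original accept states
= {q0, q1, q2} \ {q2}
{q0, q1}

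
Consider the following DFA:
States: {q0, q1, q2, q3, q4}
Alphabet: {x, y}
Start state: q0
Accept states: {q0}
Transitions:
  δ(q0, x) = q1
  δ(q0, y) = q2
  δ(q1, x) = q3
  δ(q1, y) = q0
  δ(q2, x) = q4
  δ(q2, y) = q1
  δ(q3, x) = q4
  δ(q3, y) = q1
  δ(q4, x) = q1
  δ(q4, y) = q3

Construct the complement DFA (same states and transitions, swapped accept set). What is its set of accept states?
Complement accept states = All states \ Original accept states
= {q0, q1, q2, q3, q4} \ {q0}
{q1, q2, q3, q4}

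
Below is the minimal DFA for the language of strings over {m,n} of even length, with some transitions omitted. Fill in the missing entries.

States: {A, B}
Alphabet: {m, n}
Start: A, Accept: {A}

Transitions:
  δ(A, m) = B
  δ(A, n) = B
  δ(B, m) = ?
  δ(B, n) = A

From the language and accept set, identify what each state tracks — A: even length so far; B: odd length so far.
Each missing δ(q, a) is the state matching the new tracked value after reading a.
δ(B, m) = A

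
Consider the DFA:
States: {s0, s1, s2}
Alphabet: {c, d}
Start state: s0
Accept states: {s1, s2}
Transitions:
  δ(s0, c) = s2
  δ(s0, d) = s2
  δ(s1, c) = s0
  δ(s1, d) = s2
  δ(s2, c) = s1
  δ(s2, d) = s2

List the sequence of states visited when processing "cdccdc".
read 'c': s0 → s2
  read 'd': s2 → s2
  read 'c': s2 → s1
  read 'c': s1 → s0
  read 'd': s0 → s2
  read 'c': s2 → s1
s0 -> s2 -> s2 -> s1 -> s0 -> s2 -> s1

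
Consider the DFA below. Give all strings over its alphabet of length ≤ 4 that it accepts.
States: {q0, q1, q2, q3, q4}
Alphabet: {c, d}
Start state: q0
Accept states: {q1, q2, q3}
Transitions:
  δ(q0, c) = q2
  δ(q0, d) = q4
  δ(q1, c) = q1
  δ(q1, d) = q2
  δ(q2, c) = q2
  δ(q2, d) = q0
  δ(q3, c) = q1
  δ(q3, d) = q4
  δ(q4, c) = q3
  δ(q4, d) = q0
c, cc, dc, ccc, cdc, dcc, ddc, cccc, ccdc, cdcc, cddc, dccc, dccd, dcdc, ddcc, dddc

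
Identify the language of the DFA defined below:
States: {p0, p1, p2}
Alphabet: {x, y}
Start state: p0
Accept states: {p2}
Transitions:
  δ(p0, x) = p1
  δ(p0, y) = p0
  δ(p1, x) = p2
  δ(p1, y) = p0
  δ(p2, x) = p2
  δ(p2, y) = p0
Testing a few strings:
  'xxx' → accept
  'yy' → reject
  'xyy' → reject
  'xyxx' → accept
State roles: p0=last symbol not x; p1=one trailing x; p2=two trailing x's
All strings over {x,y} ending with xx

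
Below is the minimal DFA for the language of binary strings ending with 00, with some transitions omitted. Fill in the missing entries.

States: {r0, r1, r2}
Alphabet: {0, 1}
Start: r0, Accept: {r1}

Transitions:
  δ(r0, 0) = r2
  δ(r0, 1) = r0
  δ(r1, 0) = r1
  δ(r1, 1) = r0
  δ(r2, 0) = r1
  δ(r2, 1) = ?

From the language and accept set, identify what each state tracks — r0: last symbol not 0; r1: two trailing 0's; r2: one trailing 0.
Each missing δ(q, a) is the state matching the new tracked value after reading a.
δ(r2, 1) = r0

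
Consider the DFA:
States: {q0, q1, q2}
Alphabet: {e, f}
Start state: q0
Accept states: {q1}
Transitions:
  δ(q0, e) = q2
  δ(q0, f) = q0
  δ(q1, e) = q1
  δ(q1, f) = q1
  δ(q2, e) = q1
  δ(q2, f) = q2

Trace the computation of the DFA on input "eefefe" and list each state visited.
read 'e': q0 → q2
  read 'e': q2 → q1
  read 'f': q1 → q1
  read 'e': q1 → q1
  read 'f': q1 → q1
  read 'e': q1 → q1
q0 -> q2 -> q1 -> q1 -> q1 -> q1 -> q1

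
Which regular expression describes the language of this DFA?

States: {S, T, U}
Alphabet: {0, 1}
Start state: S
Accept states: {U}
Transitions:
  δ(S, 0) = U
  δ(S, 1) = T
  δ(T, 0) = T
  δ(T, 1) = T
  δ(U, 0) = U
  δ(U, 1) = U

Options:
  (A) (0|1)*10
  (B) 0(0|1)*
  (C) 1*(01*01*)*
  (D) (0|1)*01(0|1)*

Check each option against the DFA on short strings; one disagreement eliminates an option:
  (A) (0|1)*10: on '0' the DFA goes S → U and accepts (U ∈ Accept), but the regex does not match it → eliminate
  (B) 0(0|1)*: agrees with the DFA on every string of length ≤ 6
  (C) 1*(01*01*)*: on ε the DFA stays in S and rejects (S ∉ Accept), but the regex matches it → eliminate
  (D) (0|1)*01(0|1)*: on '0' the DFA goes S → U and accepts (U ∈ Accept), but the regex does not match it → eliminate
Only (B) is consistent with the DFA.
(B) 0(0|1)*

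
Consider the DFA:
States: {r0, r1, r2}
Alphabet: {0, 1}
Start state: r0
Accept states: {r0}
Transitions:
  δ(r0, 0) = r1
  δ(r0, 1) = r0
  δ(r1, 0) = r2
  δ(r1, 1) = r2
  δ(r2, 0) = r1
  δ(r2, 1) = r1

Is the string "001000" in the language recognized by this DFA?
Processing string "001000":
  r0 --0--> r1
  r1 --0--> r2
  r2 --1--> r1
  r1 --0--> r2
  r2 --0--> r1
  r1 --0--> r2
Final state: r2
Accept states: {r0}
No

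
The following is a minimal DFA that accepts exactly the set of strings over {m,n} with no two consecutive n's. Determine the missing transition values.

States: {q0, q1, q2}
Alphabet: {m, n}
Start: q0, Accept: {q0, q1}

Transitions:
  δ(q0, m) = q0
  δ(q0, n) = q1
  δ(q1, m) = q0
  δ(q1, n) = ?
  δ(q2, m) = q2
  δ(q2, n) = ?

From the language and accept set, identify what each state tracks — q0: last symbol not n (ok); q1: last symbol n (ok); q2: saw nn (dead).
Each missing δ(q, a) is the state matching the new tracked value after reading a.
δ(q1, n) = q2; δ(q2, n) = q2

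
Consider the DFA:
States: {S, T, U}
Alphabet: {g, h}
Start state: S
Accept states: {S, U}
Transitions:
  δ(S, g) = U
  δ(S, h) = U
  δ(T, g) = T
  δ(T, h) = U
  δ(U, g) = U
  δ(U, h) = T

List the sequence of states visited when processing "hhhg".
read 'h': S → U
  read 'h': U → T
  read 'h': T → U
  read 'g': U → U
S -> U -> T -> U -> U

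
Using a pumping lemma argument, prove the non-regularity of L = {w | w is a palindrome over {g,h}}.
Assume L is regular with pumping length p. Idea: pumping the leading g-block breaks the symmetry.
Choose s = g^p h g^p (a palindrome of length 2p+1 ≥ p). By the pumping lemma, s = xyz with |xy| ≤ p, |y| > 0, so y = g^k with k > 0 (xy lies entirely in the first g^p). Then xy²z = g^(p+k) h g^p, which is not a palindrome since p+k ≠ p.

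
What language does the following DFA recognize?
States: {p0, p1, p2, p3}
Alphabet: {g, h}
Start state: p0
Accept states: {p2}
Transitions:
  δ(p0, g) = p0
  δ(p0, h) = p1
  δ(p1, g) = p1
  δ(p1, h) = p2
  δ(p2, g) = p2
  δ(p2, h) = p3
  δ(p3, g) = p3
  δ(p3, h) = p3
Testing a few strings:
  'g' → reject
  'hh' → accept
  'hhhh' → reject
  'hgh' → accept
State roles: p0=zero h's; p1=one h; p2=two h's; p3=≥ three h's (dead)
All strings over {g,h} containing exactly two h's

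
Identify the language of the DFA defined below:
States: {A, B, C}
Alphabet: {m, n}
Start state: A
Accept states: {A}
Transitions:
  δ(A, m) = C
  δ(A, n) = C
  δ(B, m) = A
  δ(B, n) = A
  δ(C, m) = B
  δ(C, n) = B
Testing a few strings:
  'nn' → reject
  'mnnn' → reject
  'mn' → reject
  'nnm' → accept
State roles: A=length ≡ 0 (mod 3); B=length ≡ 2 (mod 3); C=length ≡ 1 (mod 3)
All strings over {m,n} whose length is a multiple of 3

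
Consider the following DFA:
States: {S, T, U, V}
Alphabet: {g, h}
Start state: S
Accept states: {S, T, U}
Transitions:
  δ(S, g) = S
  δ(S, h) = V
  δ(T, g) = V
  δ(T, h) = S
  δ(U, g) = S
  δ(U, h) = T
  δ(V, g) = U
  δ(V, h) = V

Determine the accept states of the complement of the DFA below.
Complement accept states = All states \ Original accept states
= {S, T, U, V} \ {S, T, U}
{V}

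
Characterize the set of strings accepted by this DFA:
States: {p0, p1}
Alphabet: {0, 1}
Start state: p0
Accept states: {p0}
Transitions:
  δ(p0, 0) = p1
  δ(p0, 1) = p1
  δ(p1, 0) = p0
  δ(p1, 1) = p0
Testing a few strings:
  '00' → accept
  '100' → reject
  '000' → reject
  '011' → reject
State roles: p0=even length so far; p1=odd length so far
All binary strings of even length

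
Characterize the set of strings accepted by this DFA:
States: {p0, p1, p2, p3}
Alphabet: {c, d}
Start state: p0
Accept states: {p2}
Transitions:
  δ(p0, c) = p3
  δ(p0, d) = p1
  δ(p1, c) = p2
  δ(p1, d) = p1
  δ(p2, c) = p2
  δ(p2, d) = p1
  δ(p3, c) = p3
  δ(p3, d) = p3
Testing a few strings:
  'c' → reject
  'd' → reject
  'cdc' → reject
  'dcd' → reject
State roles: p0=no input read; p1=started with d, last symbol d; p2=started with d, last symbol c; p3=started with c (dead)
All strings over {c,d} that start with d and end with c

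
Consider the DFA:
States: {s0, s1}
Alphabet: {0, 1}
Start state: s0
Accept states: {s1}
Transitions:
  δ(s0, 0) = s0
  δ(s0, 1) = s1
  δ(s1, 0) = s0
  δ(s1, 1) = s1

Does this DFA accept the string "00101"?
Processing string "00101":
  s0 --0--> s0
  s0 --0--> s0
  s0 --1--> s1
  s1 --0--> s0
  s0 --1--> s1
Final state: s1
Accept states: {s1}
Yes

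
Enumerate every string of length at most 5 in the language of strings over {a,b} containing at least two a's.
aa, aaa, aab, aba, baa, aaaa, aaab, aaba, aabb, abaa, abab, abba, baaa, baab, baba, bbaa, aaaaa, aaaab, aaaba, aaabb, aabaa, aabab, aabba, aabbb, abaaa, abaab, ababa, ababb, abbaa, abbab, abbba, baaaa, baaab, baaba, baabb, babaa, babab, babba, bbaaa, bbaab, bbaba, bbbaa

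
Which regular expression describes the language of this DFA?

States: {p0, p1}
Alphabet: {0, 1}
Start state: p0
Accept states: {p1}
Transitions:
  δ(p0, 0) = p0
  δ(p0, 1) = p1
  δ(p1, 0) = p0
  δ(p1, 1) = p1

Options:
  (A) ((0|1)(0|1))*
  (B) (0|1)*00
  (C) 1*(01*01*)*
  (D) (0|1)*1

Check each option against the DFA on short strings; one disagreement eliminates an option:
  (A) ((0|1)(0|1))*: on ε the DFA stays in p0 and rejects (p0 ∉ Accept), but the regex matches it → eliminate
  (B) (0|1)*00: on '1' the DFA goes p0 → p1 and accepts (p1 ∈ Accept), but the regex does not match it → eliminate
  (C) 1*(01*01*)*: on ε the DFA stays in p0 and rejects (p0 ∉ Accept), but the regex matches it → eliminate
  (D) (0|1)*1: agrees with the DFA on every string of length ≤ 6
Only (D) is consistent with the DFA.
(D) (0|1)*1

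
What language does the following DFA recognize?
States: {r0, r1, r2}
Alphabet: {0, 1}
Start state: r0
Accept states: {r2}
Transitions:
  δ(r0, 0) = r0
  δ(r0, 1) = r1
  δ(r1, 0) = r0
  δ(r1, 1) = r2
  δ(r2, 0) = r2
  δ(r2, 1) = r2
Testing a few strings:
  '111' → accept
  '01' → reject
  '0101' → reject
  '11' → accept
State roles: r0=no progress toward 11; r1=one trailing 1; r2=substring 11 seen
All binary strings containing the substring 11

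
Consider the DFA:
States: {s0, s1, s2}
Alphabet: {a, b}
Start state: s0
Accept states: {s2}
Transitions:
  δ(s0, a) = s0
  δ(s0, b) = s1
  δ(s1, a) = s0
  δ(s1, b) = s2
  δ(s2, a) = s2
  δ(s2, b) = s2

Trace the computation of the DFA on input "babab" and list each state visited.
read 'b': s0 → s1
  read 'a': s1 → s0
  read 'b': s0 → s1
  read 'a': s1 → s0
  read 'b': s0 → s1
s0 -> s1 -> s0 -> s1 -> s0 -> s1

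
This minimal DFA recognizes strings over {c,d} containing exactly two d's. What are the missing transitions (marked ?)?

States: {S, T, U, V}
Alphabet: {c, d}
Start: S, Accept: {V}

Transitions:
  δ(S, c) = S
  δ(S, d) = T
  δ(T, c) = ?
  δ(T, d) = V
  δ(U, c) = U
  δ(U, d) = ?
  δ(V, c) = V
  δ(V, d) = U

From the language and accept set, identify what each state tracks — S: zero d's; T: one d; U: ≥ three d's (dead); V: two d's.
Each missing δ(q, a) is the state matching the new tracked value after reading a.
δ(T, c) = T; δ(U, d) = U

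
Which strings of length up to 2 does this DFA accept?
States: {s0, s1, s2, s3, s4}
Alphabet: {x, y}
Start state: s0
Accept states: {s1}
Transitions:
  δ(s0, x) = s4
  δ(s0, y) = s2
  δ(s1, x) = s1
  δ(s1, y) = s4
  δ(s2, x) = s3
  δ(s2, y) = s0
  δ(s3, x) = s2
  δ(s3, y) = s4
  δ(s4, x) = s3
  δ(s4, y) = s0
None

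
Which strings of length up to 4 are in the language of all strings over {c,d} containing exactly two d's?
dd, cdd, dcd, ddc, ccdd, cdcd, cddc, dccd, dcdc, ddcc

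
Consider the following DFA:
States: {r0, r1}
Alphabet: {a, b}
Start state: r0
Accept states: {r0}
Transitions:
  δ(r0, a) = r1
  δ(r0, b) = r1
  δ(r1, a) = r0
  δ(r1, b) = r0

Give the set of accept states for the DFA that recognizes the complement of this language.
Complement accept states = All states \ Original accept states
= {r0, r1} \ {r0}
{r1}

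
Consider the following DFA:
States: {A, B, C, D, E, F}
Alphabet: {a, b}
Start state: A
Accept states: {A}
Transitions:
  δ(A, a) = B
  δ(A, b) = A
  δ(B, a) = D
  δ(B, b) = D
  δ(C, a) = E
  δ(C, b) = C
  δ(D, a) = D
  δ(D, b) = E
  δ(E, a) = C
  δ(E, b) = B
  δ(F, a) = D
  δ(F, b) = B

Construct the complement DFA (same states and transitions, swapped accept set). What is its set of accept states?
Complement accept states = All states \ Original accept states
= {A, B, C, D, E, F} \ {A}
{B, C, D, E, F}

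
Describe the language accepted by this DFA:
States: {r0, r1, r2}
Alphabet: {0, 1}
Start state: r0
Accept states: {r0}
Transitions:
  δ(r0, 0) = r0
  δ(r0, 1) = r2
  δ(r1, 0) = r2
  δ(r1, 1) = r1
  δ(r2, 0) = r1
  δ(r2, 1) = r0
Testing a few strings:
  '0011' → accept
  '100' → reject
  '0101' → reject
  '01' → reject
State roles: r0=value ≡ 0 (mod 3); r1=value ≡ 2 (mod 3); r2=value ≡ 1 (mod 3)
All binary strings representing a multiple of 3 (read in base 2; leading zeros allowed and ε counts as 0)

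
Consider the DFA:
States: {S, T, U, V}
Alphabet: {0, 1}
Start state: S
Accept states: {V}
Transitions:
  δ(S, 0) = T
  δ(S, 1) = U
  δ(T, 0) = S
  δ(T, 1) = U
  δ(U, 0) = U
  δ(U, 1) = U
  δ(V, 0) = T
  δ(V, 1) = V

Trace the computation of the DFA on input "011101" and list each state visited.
read '0': S → T
  read '1': T → U
  read '1': U → U
  read '1': U → U
  read '0': U → U
  read '1': U → U
S -> T -> U -> U -> U -> U -> U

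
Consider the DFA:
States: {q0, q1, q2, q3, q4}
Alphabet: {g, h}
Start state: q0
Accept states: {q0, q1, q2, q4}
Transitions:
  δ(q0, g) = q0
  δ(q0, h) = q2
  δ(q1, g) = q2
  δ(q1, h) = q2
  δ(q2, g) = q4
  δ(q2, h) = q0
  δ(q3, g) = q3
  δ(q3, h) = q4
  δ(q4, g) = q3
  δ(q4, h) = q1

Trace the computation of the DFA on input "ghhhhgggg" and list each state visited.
read 'g': q0 → q0
  read 'h': q0 → q2
  read 'h': q2 → q0
  read 'h': q0 → q2
  read 'h': q2 → q0
  read 'g': q0 → q0
  read 'g': q0 → q0
  read 'g': q0 → q0
  read 'g': q0 → q0
q0 -> q0 -> q2 -> q0 -> q2 -> q0 -> q0 -> q0 -> q0 -> q0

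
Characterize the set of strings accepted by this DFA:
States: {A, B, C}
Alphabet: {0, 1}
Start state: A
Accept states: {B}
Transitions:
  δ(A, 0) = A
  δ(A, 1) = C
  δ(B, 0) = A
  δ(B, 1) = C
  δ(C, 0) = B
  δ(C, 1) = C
Testing a few strings:
  '010' → accept
  '0011' → reject
  '1' → reject
  '0110' → accept
State roles: A=no suffix match; B=suffix is 10; C=one trailing 1
All binary strings ending with 10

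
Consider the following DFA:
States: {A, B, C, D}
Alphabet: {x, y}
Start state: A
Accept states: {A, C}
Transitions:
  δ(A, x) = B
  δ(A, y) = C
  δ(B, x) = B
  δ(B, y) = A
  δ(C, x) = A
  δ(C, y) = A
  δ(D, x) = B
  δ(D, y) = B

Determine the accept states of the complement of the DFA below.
Complement accept states = All states \ Original accept states
= {A, B, C, D} \ {A, C}
{B, D}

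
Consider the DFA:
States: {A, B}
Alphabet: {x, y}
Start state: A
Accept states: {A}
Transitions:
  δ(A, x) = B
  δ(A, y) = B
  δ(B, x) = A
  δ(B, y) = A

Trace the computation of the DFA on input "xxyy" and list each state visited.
read 'x': A → B
  read 'x': B → A
  read 'y': A → B
  read 'y': B → A
A -> B -> A -> B -> A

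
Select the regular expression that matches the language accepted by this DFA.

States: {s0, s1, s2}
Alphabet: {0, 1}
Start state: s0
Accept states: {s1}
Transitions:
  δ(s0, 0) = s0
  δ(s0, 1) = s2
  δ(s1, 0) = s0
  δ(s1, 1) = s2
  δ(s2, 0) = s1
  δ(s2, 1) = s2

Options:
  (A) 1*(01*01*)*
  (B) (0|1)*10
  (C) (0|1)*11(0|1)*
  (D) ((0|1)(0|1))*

Check each option against the DFA on short strings; one disagreement eliminates an option:
  (A) 1*(01*01*)*: on ε the DFA stays in s0 and rejects (s0 ∉ Accept), but the regex matches it → eliminate
  (B) (0|1)*10: agrees with the DFA on every string of length ≤ 6
  (C) (0|1)*11(0|1)*: on '10' the DFA goes s0 → s2 → s1 and accepts (s1 ∈ Accept), but the regex does not match it → eliminate
  (D) ((0|1)(0|1))*: on ε the DFA stays in s0 and rejects (s0 ∉ Accept), but the regex matches it → eliminate
Only (B) is consistent with the DFA.
(B) (0|1)*10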